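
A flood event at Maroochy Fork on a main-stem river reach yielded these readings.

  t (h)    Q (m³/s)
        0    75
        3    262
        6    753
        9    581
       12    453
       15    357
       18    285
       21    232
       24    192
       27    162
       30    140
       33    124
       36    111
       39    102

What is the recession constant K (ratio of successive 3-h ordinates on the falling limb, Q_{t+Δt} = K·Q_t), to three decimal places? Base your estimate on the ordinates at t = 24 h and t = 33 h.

K ≈ 0.864

Using the recession-limb readings at t = 24 h and t = 33 h: Q falls from 192 to 124 m³/s over 3 intervals.
K = (Q₂/Q₁)^(1/3) = (124/192)^(1/3) = 0.864.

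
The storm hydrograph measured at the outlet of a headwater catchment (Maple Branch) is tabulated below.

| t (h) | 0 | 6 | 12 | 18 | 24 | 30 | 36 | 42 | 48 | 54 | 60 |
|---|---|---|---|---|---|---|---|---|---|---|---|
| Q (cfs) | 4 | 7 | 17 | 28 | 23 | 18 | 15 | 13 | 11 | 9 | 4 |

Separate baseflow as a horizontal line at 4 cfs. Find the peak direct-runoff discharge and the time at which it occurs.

Q_p = 24.0 cfs at t = 18 h

Subtracting baseflow gives direct-runoff ordinates: 0.0, 3.0, 13.0, 24.0, 19.0, 14.0, 11.0, 9.0, 7.0, 5.0, 0.0 cfs.
The maximum is 24.0 cfs, occurring at the reading for t = 18 h.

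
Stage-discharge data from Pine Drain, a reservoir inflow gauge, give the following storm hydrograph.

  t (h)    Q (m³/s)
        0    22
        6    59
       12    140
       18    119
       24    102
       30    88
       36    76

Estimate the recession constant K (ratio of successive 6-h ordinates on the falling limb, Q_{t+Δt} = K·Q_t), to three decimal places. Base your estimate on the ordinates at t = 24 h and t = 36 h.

K ≈ 0.863

Using the recession-limb readings at t = 24 h and t = 36 h: Q falls from 102 to 76 m³/s over 2 intervals.
K = (Q₂/Q₁)^(1/2) = (76/102)^(1/2) = 0.863.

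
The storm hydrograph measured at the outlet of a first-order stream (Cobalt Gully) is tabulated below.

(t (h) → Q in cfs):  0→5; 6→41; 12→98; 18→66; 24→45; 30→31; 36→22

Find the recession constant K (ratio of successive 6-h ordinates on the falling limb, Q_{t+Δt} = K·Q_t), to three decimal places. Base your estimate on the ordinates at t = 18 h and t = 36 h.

Using the recession-limb readings at t = 18 h and t = 36 h: Q falls from 66 to 22 cfs over 3 intervals.
K = (Q₂/Q₁)^(1/3) = (22/66)^(1/3) = 0.693.

K ≈ 0.693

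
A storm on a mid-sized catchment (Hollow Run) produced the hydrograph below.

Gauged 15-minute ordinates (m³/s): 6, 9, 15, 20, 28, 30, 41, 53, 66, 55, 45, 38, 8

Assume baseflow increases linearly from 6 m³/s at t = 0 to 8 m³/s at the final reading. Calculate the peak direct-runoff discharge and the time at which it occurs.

Q_p = 58.67 m³/s at t = 2 h

Subtracting baseflow gives direct-runoff ordinates: 0.00, 2.83, 8.67, 13.50, 21.33, 23.17, 34.00, 45.83, 58.67, 47.50, 37.33, 30.17, 0.00 m³/s.
The maximum is 58.67 m³/s, occurring at the reading for t = 2 h.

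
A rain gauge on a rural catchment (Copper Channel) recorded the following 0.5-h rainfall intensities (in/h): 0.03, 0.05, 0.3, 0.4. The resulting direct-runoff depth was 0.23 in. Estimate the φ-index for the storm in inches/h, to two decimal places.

Only the 2 blocks with intensity above φ contribute runoff: 0.3, 0.4 in/h.
Σ(I−φ)·Δt = d  ⇒  (0.3+0.4 − 2φ)·0.5 = 0.23
φ = (0.7000 − 0.23/0.5) / 2 = 0.12 in/h.

φ ≈ 0.12 in/h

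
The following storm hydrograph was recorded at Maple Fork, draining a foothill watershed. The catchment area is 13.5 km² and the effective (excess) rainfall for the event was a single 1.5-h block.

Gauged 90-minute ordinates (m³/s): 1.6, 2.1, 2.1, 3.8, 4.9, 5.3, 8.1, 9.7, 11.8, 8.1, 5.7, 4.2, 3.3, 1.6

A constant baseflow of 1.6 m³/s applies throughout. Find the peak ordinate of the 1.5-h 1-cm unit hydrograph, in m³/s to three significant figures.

Direct runoff: 0.0, 0.5, 0.5, 2.2, 3.3, 3.7, 6.5, 8.1, 10.2, 6.5, 4.1, 2.6, 1.7, 0.0 m³/s; ΣQ_DR = 49.90 m³/s, peak = 10.2 m³/s.
Runoff depth d = ΣQ_DR·Δt / A = 49.90 × 5400 / (13.5 km²) = 19.96 mm.
The 1-cm UH is the DRH scaled by (10 mm)/d, so U_p = 10.2 × 10/19.96 = 5.11 m³/s.

U_p ≈ 5.11 m³/s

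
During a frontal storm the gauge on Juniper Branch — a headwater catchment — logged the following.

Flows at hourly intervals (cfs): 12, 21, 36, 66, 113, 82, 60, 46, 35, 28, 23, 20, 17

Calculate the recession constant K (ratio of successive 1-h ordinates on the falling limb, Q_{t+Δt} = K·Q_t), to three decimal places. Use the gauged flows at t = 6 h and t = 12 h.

K ≈ 0.810

Using the recession-limb readings at t = 6 h and t = 12 h: Q falls from 60 to 17 cfs over 6 intervals.
K = (Q₂/Q₁)^(1/6) = (17/60)^(1/6) = 0.810.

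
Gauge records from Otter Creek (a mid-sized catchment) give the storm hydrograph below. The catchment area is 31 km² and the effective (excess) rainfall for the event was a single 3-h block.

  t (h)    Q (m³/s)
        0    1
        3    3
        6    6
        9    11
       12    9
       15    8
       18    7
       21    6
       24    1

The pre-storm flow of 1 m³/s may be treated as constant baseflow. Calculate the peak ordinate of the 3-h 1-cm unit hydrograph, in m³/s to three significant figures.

Direct runoff: 0.0, 2.0, 5.0, 10.0, 8.0, 7.0, 6.0, 5.0, 0.0 m³/s; ΣQ_DR = 43.00 m³/s, peak = 10.0 m³/s.
Runoff depth d = ΣQ_DR·Δt / A = 43.00 × 10800 / (31 km²) = 14.98 mm.
The 1-cm UH is the DRH scaled by (10 mm)/d, so U_p = 10.0 × 10/14.98 = 6.68 m³/s.

U_p ≈ 6.68 m³/s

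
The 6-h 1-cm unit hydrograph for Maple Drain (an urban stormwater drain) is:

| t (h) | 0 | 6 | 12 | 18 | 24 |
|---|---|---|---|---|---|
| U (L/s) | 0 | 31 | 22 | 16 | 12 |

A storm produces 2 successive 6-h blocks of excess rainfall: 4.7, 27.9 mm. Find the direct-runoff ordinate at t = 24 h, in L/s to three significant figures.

By discrete convolution, Q_j = Σ (P_i / 10 mm) · U_{j−i}.
At t = 24 h (j=4): Q = (4.7/10)·12 + (27.9/10)·16 = 50.3 L/s.

Q ≈ 50.3 L/s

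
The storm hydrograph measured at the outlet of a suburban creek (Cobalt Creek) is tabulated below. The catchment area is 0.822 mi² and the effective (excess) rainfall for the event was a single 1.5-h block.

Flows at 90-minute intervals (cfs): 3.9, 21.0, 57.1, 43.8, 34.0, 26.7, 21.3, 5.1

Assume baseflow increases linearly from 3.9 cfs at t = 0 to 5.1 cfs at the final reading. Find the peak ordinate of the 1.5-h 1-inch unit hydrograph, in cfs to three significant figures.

Direct runoff: 0.00, 16.93, 52.86, 39.39, 29.41, 21.94, 16.37, 0.00 cfs; ΣQ_DR = 176.9 cfs, peak = 52.86 cfs.
Runoff depth d = ΣQ_DR·Δt / A = 176.9 × 5400 / (0.822 mi²) = 0.5002 in.
The 1-inch UH is the DRH scaled by (1 in)/d, so U_p = 52.86 × 1/0.5002 = 106 cfs.

U_p ≈ 106 cfs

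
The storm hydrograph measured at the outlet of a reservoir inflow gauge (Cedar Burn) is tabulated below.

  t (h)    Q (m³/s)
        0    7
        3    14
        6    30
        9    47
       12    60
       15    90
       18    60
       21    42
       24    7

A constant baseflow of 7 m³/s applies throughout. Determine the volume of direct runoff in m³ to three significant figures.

V ≈ 3.18 × 10^6 m³

Direct-runoff ordinates (Q − Q_b): 0.0, 7.0, 23.0, 40.0, 53.0, 83.0, 53.0, 35.0, 0.0 m³/s.
ΣQ_DR = 294.0 m³/s.
With Δt = 3 h = 10800 s, V = ΣQ_DR · Δt = 294.0 × 10800 = 3.18 × 10^6 m³.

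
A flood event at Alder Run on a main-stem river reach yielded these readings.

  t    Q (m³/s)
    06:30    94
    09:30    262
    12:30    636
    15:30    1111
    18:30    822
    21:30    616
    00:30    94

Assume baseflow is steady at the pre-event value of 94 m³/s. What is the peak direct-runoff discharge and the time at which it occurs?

Subtracting baseflow gives direct-runoff ordinates: 0.0, 168.0, 542.0, 1017.0, 728.0, 522.0, 0.0 m³/s.
The maximum is 1017.0 m³/s, occurring at the reading for t = 15:30.

Q_p = 1017.0 m³/s at t = 15:30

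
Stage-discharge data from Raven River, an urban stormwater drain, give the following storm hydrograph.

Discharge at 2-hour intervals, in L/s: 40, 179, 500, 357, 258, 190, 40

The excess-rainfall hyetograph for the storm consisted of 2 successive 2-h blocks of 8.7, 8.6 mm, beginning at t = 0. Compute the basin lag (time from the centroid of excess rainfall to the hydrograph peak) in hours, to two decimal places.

Centroid of excess rainfall: t_c = Σ P_i·t̄_i / ΣP_i = 1.9942 h (block centres at 1, 3 h).
Hydrograph peak occurs at t = 4 h, so basin lag t_L = 4 − 1.9942 = 2.01 h.

t_L ≈ 2.01 h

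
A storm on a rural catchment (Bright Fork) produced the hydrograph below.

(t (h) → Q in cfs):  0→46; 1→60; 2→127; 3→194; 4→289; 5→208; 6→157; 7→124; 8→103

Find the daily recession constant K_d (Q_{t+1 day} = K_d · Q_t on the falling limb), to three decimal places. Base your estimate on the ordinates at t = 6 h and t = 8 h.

K_d ≈ 0.006

Between t = 6 h and t = 8 h the flow falls from 157 to 103 cfs over 2×1 h = 2 h.
Per-interval ratio K = (103/157)^(1/2) = 0.8100; K_d = K^(24/1) = 0.006.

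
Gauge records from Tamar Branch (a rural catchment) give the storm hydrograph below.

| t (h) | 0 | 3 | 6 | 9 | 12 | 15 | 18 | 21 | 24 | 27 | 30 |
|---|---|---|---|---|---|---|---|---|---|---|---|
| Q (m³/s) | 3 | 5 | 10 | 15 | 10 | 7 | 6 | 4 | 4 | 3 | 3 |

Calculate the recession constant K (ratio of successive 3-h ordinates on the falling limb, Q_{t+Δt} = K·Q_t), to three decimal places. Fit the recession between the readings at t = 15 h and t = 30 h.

K ≈ 0.844

Using the recession-limb readings at t = 15 h and t = 30 h: Q falls from 7 to 3 m³/s over 5 intervals.
K = (Q₂/Q₁)^(1/5) = (3/7)^(1/5) = 0.844.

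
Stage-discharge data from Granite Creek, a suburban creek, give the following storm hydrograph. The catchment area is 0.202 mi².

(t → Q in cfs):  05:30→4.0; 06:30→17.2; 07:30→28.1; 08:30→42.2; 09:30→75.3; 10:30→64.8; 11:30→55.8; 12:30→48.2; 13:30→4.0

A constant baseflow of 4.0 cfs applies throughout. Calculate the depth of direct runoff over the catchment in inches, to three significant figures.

d ≈ 2.33 in

Direct runoff: 0.0, 13.2, 24.1, 38.2, 71.3, 60.8, 51.8, 44.2, 0.0 cfs; ΣQ_DR = 303.6 cfs.
V = ΣQ_DR · Δt = 303.6 × 3600 s = 1.093 × 10^6 ft³.
Over A = 0.202 mi², depth = V / A = 2.33 in.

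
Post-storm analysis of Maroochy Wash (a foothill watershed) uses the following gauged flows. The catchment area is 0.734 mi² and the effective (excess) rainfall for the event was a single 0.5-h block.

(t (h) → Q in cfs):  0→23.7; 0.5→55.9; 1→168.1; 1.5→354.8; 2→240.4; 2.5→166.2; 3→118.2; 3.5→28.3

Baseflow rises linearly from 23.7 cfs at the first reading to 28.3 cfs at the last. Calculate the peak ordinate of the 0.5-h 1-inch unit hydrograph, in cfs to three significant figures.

Direct runoff: 0.00, 31.54, 143.09, 329.13, 214.07, 139.21, 90.56, 0.00 cfs; ΣQ_DR = 947.6 cfs, peak = 329.13 cfs.
Runoff depth d = ΣQ_DR·Δt / A = 947.6 × 1800 / (0.734 mi²) = 1.000 in.
The 1-inch UH is the DRH scaled by (1 in)/d, so U_p = 329.13 × 1/1.000 = 329 cfs.

U_p ≈ 329 cfs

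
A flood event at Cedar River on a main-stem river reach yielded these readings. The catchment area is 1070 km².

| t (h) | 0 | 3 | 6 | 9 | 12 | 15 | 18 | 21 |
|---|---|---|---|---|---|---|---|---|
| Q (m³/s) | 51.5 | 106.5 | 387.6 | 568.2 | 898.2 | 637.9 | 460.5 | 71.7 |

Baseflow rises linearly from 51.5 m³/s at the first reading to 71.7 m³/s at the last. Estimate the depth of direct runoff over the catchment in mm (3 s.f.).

Direct runoff: 0.00, 52.11, 330.33, 508.04, 835.16, 571.97, 391.69, 0.00 m³/s; ΣQ_DR = 2689 m³/s.
V = ΣQ_DR · Δt = 2689 × 10800 s = 2.904 × 10^7 m³.
Over A = 1070 km², depth = V / A = 27.1 mm.

d ≈ 27.1 mm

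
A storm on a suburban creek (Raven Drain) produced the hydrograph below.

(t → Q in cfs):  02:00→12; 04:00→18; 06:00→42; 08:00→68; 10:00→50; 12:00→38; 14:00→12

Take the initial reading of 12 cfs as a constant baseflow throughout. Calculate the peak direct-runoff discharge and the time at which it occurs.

Q_p = 56.0 cfs at t = 08:00

Subtracting baseflow gives direct-runoff ordinates: 0.0, 6.0, 30.0, 56.0, 38.0, 26.0, 0.0 cfs.
The maximum is 56.0 cfs, occurring at the reading for t = 08:00.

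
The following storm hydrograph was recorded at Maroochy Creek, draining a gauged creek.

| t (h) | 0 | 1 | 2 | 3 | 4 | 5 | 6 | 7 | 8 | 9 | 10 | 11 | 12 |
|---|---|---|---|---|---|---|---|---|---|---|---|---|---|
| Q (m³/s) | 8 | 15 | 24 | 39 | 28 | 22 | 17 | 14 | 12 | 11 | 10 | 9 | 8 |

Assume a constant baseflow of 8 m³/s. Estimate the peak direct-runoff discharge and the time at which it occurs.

Subtracting baseflow gives direct-runoff ordinates: 0.0, 7.0, 16.0, 31.0, 20.0, 14.0, 9.0, 6.0, 4.0, 3.0, 2.0, 1.0, 0.0 m³/s.
The maximum is 31.0 m³/s, occurring at the reading for t = 3 h.

Q_p = 31.0 m³/s at t = 3 h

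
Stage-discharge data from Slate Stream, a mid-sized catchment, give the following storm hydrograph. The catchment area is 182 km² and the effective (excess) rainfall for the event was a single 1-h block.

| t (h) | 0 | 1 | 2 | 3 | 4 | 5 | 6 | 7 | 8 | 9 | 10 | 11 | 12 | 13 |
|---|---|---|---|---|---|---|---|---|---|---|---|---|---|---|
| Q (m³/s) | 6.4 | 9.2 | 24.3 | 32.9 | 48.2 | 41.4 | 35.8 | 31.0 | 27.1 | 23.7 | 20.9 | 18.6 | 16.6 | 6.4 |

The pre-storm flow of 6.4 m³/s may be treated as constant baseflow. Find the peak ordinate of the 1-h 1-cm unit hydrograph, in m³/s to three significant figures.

U_p ≈ 83.6 m³/s

Direct runoff: 0.0, 2.8, 17.9, 26.5, 41.8, 35.0, 29.4, 24.6, 20.7, 17.3, 14.5, 12.2, 10.2, 0.0 m³/s; ΣQ_DR = 252.9 m³/s, peak = 41.8 m³/s.
Runoff depth d = ΣQ_DR·Δt / A = 252.9 × 3600 / (182 km²) = 5.002 mm.
The 1-cm UH is the DRH scaled by (10 mm)/d, so U_p = 41.8 × 10/5.002 = 83.6 m³/s.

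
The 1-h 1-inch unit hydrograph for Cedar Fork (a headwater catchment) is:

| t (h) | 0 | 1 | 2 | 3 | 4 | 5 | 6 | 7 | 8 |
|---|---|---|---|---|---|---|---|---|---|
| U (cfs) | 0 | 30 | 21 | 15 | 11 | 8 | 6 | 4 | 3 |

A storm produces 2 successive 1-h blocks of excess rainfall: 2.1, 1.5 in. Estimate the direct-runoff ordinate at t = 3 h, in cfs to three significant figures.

By discrete convolution, Q_j = Σ (P_i / 1 in) · U_{j−i}.
At t = 3 h (j=3): Q = (2.1/1)·15 + (1.5/1)·21 = 63.0 cfs.

Q ≈ 63.0 cfs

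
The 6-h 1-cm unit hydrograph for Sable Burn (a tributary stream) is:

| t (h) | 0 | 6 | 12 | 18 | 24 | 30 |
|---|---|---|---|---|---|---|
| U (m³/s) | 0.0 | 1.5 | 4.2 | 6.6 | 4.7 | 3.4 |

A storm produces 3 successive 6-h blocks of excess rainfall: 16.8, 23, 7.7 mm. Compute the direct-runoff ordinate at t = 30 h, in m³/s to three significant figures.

By discrete convolution, Q_j = Σ (P_i / 10 mm) · U_{j−i}.
At t = 30 h (j=5): Q = (16.8/10)·3.4 + (23/10)·4.7 + (7.7/10)·6.6 = 21.6 m³/s.

Q ≈ 21.6 m³/s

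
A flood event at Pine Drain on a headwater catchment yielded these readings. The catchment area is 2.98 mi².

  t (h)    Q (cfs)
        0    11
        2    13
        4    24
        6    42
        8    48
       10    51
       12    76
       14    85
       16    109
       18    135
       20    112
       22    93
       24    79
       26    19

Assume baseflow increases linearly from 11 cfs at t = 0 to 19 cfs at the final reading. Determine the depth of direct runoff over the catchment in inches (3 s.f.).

Direct runoff: 0.00, 1.38, 11.77, 29.15, 34.54, 36.92, 61.31, 69.69, 93.08, 118.46, 94.85, 75.23, 60.62, 0.00 cfs; ΣQ_DR = 687.0 cfs.
V = ΣQ_DR · Δt = 687.0 × 7200 s = 4.946 × 10^6 ft³.
Over A = 2.98 mi², depth = V / A = 0.714 in.

d ≈ 0.714 in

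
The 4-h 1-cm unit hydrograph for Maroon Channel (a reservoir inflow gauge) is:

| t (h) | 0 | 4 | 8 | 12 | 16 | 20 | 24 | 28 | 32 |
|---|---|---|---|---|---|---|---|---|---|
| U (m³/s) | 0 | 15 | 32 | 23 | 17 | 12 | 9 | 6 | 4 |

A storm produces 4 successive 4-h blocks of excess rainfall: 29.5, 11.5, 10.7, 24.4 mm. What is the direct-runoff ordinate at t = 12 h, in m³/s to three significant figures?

By discrete convolution, Q_j = Σ (P_i / 10 mm) · U_{j−i}.
At t = 12 h (j=3): Q = (29.5/10)·23 + (11.5/10)·32 + (10.7/10)·15 + (24.4/10)·0 = 121 m³/s.

Q ≈ 121 m³/s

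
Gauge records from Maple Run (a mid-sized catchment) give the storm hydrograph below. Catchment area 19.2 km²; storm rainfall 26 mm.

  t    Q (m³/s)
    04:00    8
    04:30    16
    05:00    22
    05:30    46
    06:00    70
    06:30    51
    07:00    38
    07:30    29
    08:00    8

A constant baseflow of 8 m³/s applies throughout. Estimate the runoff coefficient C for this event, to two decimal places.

ΣQ_DR = 216.0 m³/s; V = ΣQ_DR·Δt = 3.888 × 10^5 m³.
Runoff depth d = V / A = 20.25 mm.
C = d / P = 20.25 / 26 = 0.78.

C ≈ 0.78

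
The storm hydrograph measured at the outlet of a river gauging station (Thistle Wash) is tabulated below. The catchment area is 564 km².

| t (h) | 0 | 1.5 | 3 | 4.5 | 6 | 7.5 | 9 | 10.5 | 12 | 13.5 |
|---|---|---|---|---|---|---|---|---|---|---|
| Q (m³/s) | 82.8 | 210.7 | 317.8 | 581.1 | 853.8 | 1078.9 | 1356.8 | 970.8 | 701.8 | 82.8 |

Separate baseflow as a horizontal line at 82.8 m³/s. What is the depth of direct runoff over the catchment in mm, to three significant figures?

Direct runoff: 0.0, 127.9, 235.0, 498.3, 771.0, 996.1, 1274.0, 888.0, 619.0, 0.0 m³/s; ΣQ_DR = 5409 m³/s.
V = ΣQ_DR · Δt = 5409 × 5400 s = 2.921 × 10^7 m³.
Over A = 564 km², depth = V / A = 51.8 mm.

d ≈ 51.8 mm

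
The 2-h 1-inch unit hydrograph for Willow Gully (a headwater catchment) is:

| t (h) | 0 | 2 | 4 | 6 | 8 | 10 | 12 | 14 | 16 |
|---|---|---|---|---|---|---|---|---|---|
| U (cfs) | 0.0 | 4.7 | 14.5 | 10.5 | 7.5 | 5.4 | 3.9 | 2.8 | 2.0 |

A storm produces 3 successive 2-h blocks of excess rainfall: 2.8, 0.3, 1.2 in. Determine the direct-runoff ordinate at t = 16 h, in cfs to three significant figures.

Q ≈ 11.1 cfs

By discrete convolution, Q_j = Σ (P_i / 1 in) · U_{j−i}.
At t = 16 h (j=8): Q = (2.8/1)·2.0 + (0.3/1)·2.8 + (1.2/1)·3.9 = 11.1 cfs.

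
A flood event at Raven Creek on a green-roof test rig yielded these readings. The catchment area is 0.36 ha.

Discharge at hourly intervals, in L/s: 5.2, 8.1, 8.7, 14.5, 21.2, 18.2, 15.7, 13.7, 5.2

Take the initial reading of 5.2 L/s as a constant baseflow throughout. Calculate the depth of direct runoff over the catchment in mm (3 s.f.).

d ≈ 63.7 mm

Direct runoff: 0.0, 2.9, 3.5, 9.3, 16.0, 13.0, 10.5, 8.5, 0.0 L/s; ΣQ_DR = 63.70 L/s.
V = ΣQ_DR · Δt = 63.70 × 3600 s = 2.293 × 10^5 L.
Over A = 0.36 ha, depth = V / A = 63.7 mm.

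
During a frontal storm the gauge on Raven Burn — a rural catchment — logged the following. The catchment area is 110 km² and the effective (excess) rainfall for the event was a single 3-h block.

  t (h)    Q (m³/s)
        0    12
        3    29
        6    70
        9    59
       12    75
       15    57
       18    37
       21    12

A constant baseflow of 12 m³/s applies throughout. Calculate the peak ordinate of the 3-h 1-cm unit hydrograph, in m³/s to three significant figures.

U_p ≈ 25.2 m³/s

Direct runoff: 0.0, 17.0, 58.0, 47.0, 63.0, 45.0, 25.0, 0.0 m³/s; ΣQ_DR = 255.0 m³/s, peak = 63.0 m³/s.
Runoff depth d = ΣQ_DR·Δt / A = 255.0 × 10800 / (110 km²) = 25.04 mm.
The 1-cm UH is the DRH scaled by (10 mm)/d, so U_p = 63.0 × 10/25.04 = 25.2 m³/s.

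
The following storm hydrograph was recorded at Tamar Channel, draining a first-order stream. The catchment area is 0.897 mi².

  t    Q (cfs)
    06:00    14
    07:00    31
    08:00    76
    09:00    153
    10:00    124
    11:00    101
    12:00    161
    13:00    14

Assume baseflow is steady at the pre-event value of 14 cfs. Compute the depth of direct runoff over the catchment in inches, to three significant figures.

Direct runoff: 0.0, 17.0, 62.0, 139.0, 110.0, 87.0, 147.0, 0.0 cfs; ΣQ_DR = 562.0 cfs.
V = ΣQ_DR · Δt = 562.0 × 3600 s = 2.023 × 10^6 ft³.
Over A = 0.897 mi², depth = V / A = 0.971 in.

d ≈ 0.971 in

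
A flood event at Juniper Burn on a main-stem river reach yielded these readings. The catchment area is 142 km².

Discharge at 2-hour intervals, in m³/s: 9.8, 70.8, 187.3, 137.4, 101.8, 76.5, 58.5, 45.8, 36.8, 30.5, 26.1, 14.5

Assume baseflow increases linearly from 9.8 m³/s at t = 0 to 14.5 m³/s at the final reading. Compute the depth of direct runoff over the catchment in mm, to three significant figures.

Direct runoff: 0.00, 60.57, 176.65, 126.32, 90.29, 64.56, 46.14, 33.01, 23.58, 16.85, 12.03, 0.00 m³/s; ΣQ_DR = 650.0 m³/s.
V = ΣQ_DR · Δt = 650.0 × 7200 s = 4.680 × 10^6 m³.
Over A = 142 km², depth = V / A = 33.0 mm.

d ≈ 33.0 mm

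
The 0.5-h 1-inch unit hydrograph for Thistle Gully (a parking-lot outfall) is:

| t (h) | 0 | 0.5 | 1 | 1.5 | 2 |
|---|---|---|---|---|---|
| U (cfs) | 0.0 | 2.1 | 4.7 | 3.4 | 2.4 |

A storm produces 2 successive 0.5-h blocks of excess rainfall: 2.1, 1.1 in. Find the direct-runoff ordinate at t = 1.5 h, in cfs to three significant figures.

By discrete convolution, Q_j = Σ (P_i / 1 in) · U_{j−i}.
At t = 1.5 h (j=3): Q = (2.1/1)·3.4 + (1.1/1)·4.7 = 12.3 cfs.

Q ≈ 12.3 cfs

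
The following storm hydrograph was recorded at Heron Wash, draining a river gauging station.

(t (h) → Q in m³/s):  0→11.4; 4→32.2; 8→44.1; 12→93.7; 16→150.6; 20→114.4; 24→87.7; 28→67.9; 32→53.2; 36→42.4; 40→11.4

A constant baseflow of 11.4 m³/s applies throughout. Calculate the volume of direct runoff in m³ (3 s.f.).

V ≈ 8.40 × 10^6 m³

Direct-runoff ordinates (Q − Q_b): 0.0, 20.8, 32.7, 82.3, 139.2, 103.0, 76.3, 56.5, 41.8, 31.0, 0.0 m³/s.
ΣQ_DR = 583.6 m³/s.
With Δt = 4 h = 14400 s, V = ΣQ_DR · Δt = 583.6 × 14400 = 8.40 × 10^6 m³.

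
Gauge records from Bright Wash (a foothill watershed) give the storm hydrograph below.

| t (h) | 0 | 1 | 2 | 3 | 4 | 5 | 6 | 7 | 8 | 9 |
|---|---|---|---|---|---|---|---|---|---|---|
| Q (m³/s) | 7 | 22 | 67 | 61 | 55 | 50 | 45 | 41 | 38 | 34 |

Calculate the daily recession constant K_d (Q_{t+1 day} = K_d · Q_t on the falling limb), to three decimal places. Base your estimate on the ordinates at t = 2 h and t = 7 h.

K_d ≈ 0.095

Between t = 2 h and t = 7 h the flow falls from 67 to 41 m³/s over 5×1 h = 5 h.
Per-interval ratio K = (41/67)^(1/5) = 0.9064; K_d = K^(24/1) = 0.095.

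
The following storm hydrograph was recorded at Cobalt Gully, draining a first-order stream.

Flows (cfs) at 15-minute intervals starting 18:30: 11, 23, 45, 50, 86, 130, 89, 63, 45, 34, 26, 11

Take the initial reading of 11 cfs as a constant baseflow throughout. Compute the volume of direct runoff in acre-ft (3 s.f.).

Direct-runoff ordinates (Q − Q_b): 0.0, 12.0, 34.0, 39.0, 75.0, 119.0, 78.0, 52.0, 34.0, 23.0, 15.0, 0.0 cfs.
ΣQ_DR = 481.0 cfs.
With Δt = 0.25 h = 900 s, V = ΣQ_DR · Δt = 481.0 × 900 = 4.33 × 10^5 ft³ = 9.94 acre-ft.

V ≈ 9.94 acre-ft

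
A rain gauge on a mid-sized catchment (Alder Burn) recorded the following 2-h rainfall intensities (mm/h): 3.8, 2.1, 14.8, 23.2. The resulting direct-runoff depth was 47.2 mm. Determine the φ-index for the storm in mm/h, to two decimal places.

Only the 2 blocks with intensity above φ contribute runoff: 14.8, 23.2 mm/h.
Σ(I−φ)·Δt = d  ⇒  (14.8+23.2 − 2φ)·2 = 47.2
φ = (38.00 − 47.2/2) / 2 = 7.20 mm/h.

φ ≈ 7.20 mm/h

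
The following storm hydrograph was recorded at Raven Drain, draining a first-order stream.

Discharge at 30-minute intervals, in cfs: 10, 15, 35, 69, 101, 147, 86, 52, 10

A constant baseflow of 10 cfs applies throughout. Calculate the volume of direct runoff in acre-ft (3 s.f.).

Direct-runoff ordinates (Q − Q_b): 0.0, 5.0, 25.0, 59.0, 91.0, 137.0, 76.0, 42.0, 0.0 cfs.
ΣQ_DR = 435.0 cfs.
With Δt = 0.5 h = 1800 s, V = ΣQ_DR · Δt = 435.0 × 1800 = 7.83 × 10^5 ft³ = 18.0 acre-ft.

V ≈ 18.0 acre-ft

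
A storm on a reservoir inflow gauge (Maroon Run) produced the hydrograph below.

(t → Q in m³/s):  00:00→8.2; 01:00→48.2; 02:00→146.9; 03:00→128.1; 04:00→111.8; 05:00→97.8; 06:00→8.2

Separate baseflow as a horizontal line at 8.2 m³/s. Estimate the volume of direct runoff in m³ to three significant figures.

Direct-runoff ordinates (Q − Q_b): 0.0, 40.0, 138.7, 119.9, 103.6, 89.6, 0.0 m³/s.
ΣQ_DR = 491.8 m³/s.
With Δt = 1 h = 3600 s, V = ΣQ_DR · Δt = 491.8 × 3600 = 1.77 × 10^6 m³.

V ≈ 1.77 × 10^6 m³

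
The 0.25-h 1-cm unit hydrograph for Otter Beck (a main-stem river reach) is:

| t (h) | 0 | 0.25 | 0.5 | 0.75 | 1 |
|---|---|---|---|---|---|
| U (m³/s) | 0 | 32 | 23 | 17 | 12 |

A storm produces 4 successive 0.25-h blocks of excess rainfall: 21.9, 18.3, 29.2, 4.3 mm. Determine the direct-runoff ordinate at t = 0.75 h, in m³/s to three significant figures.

Q ≈ 173 m³/s

By discrete convolution, Q_j = Σ (P_i / 10 mm) · U_{j−i}.
At t = 0.75 h (j=3): Q = (21.9/10)·17 + (18.3/10)·23 + (29.2/10)·32 + (4.3/10)·0 = 173 m³/s.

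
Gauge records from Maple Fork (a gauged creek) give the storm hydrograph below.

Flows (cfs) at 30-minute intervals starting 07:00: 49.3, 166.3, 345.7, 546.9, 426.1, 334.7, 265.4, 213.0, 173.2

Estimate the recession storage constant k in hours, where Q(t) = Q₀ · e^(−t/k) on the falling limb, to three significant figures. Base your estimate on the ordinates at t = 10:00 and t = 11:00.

On the falling limb, Q drops from 265.4 to 173.2 cfs between t = 10:00 and t = 11:00 (Δt = 1 h).
k = −Δt / ln(Q₂/Q₁) = −1 / ln(173.2/265.4) = 2.34 h.

k ≈ 2.34 h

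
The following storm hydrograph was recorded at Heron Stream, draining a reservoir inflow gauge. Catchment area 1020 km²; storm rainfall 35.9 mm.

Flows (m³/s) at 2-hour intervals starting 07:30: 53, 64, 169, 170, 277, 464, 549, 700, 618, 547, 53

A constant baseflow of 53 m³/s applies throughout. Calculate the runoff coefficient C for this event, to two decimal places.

ΣQ_DR = 3081 m³/s; V = ΣQ_DR·Δt = 2.218 × 10^7 m³.
Runoff depth d = V / A = 21.75 mm.
C = d / P = 21.75 / 35.9 = 0.61.

C ≈ 0.61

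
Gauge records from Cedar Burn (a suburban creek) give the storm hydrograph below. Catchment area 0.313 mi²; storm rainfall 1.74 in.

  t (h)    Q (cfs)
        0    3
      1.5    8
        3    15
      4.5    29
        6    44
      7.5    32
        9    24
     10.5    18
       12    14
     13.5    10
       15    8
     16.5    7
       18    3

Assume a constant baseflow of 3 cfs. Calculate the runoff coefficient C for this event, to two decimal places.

C ≈ 0.75

ΣQ_DR = 176.0 cfs; V = ΣQ_DR·Δt = 9.504 × 10^5 ft³.
Runoff depth d = V / A = 1.307 in.
C = d / P = 1.307 / 1.74 = 0.75.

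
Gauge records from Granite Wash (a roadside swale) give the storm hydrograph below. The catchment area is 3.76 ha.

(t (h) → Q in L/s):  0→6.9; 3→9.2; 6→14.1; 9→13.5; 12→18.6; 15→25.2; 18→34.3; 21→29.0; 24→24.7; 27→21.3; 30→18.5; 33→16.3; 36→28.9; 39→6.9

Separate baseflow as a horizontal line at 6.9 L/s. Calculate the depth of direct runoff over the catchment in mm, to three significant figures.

Direct runoff: 0.0, 2.3, 7.2, 6.6, 11.7, 18.3, 27.4, 22.1, 17.8, 14.4, 11.6, 9.4, 22.0, 0.0 L/s; ΣQ_DR = 170.8 L/s.
V = ΣQ_DR · Δt = 170.8 × 10800 s = 1.845 × 10^6 L.
Over A = 3.76 ha, depth = V / A = 49.1 mm.

d ≈ 49.1 mm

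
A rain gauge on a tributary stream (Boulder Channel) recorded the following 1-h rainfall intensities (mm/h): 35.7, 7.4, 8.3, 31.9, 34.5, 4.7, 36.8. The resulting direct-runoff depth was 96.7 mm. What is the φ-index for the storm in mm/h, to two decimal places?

Only the 4 blocks with intensity above φ contribute runoff: 35.7, 31.9, 34.5, 36.8 mm/h.
Σ(I−φ)·Δt = d  ⇒  (35.7+31.9+34.5+36.8 − 4φ)·1 = 96.7
φ = (138.9 − 96.7/1) / 4 = 10.55 mm/h.

φ ≈ 10.55 mm/h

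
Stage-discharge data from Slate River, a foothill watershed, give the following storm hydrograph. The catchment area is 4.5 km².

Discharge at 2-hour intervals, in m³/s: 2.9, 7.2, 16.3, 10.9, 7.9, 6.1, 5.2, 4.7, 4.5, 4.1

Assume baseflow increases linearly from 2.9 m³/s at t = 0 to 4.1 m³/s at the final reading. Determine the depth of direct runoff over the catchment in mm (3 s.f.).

d ≈ 55.7 mm

Direct runoff: 0.00, 4.17, 13.13, 7.60, 4.47, 2.53, 1.50, 0.87, 0.53, 0.00 m³/s; ΣQ_DR = 34.80 m³/s.
V = ΣQ_DR · Δt = 34.80 × 7200 s = 2.506 × 10^5 m³.
Over A = 4.5 km², depth = V / A = 55.7 mm.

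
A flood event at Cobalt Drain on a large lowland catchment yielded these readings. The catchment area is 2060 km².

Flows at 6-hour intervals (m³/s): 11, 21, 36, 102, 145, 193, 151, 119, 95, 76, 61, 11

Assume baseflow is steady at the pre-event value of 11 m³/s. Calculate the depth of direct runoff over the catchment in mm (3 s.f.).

d ≈ 9.32 mm

Direct runoff: 0.0, 10.0, 25.0, 91.0, 134.0, 182.0, 140.0, 108.0, 84.0, 65.0, 50.0, 0.0 m³/s; ΣQ_DR = 889.0 m³/s.
V = ΣQ_DR · Δt = 889.0 × 21600 s = 1.920 × 10^7 m³.
Over A = 2060 km², depth = V / A = 9.32 mm.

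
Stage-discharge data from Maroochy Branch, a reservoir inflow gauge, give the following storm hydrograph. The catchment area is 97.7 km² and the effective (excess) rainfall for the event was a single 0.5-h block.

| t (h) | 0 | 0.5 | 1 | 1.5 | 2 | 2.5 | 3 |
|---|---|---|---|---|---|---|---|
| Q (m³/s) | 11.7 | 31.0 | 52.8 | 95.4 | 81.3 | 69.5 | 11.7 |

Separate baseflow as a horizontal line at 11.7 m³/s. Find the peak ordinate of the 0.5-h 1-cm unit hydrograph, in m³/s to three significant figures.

Direct runoff: 0.0, 19.3, 41.1, 83.7, 69.6, 57.8, 0.0 m³/s; ΣQ_DR = 271.5 m³/s, peak = 83.7 m³/s.
Runoff depth d = ΣQ_DR·Δt / A = 271.5 × 1800 / (97.7 km²) = 5.002 mm.
The 1-cm UH is the DRH scaled by (10 mm)/d, so U_p = 83.7 × 10/5.002 = 167 m³/s.

U_p ≈ 167 m³/s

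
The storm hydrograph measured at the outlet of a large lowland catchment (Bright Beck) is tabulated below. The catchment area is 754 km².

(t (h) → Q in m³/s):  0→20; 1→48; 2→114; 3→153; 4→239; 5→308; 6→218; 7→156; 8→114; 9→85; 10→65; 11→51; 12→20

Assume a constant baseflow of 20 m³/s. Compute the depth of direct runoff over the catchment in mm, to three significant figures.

Direct runoff: 0.0, 28.0, 94.0, 133.0, 219.0, 288.0, 198.0, 136.0, 94.0, 65.0, 45.0, 31.0, 0.0 m³/s; ΣQ_DR = 1331 m³/s.
V = ΣQ_DR · Δt = 1331 × 3600 s = 4.792 × 10^6 m³.
Over A = 754 km², depth = V / A = 6.35 mm.

d ≈ 6.35 mm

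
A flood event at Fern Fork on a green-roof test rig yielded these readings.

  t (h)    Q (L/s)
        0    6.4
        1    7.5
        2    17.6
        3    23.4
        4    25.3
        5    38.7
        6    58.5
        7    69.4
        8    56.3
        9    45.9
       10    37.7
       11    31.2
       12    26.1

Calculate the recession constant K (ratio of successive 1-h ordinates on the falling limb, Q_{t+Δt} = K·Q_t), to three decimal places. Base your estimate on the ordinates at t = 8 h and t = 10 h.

Using the recession-limb readings at t = 8 h and t = 10 h: Q falls from 56.3 to 37.7 L/s over 2 intervals.
K = (Q₂/Q₁)^(1/2) = (37.7/56.3)^(1/2) = 0.818.

K ≈ 0.818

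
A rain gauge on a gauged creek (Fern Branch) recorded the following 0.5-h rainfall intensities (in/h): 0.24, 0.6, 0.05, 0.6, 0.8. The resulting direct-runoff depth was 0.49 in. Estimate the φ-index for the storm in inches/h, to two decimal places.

Only the 3 blocks with intensity above φ contribute runoff: 0.6, 0.6, 0.8 in/h.
Σ(I−φ)·Δt = d  ⇒  (0.6+0.6+0.8 − 3φ)·0.5 = 0.49
φ = (2.000 − 0.49/0.5) / 3 = 0.34 in/h.

φ ≈ 0.34 in/h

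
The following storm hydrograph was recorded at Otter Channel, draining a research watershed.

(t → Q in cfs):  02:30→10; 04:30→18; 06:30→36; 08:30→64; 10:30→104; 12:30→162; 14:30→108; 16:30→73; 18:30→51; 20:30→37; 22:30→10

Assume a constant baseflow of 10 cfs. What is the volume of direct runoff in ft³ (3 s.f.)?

V ≈ 4.05 × 10^6 ft³

Direct-runoff ordinates (Q − Q_b): 0.0, 8.0, 26.0, 54.0, 94.0, 152.0, 98.0, 63.0, 41.0, 27.0, 0.0 cfs.
ΣQ_DR = 563.0 cfs.
With Δt = 2 h = 7200 s, V = ΣQ_DR · Δt = 563.0 × 7200 = 4.05 × 10^6 ft³.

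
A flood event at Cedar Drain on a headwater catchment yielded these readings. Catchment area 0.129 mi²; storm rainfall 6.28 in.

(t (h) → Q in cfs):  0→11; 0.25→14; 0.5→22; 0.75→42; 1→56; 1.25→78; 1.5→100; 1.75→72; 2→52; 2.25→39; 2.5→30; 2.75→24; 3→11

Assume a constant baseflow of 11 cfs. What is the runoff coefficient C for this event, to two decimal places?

ΣQ_DR = 408.0 cfs; V = ΣQ_DR·Δt = 3.672 × 10^5 ft³.
Runoff depth d = V / A = 1.225 in.
C = d / P = 1.225 / 6.28 = 0.20.

C ≈ 0.20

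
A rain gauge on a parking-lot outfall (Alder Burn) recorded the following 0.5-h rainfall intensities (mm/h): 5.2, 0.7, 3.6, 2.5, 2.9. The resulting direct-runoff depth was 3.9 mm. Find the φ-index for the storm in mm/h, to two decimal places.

φ ≈ 1.60 mm/h

Only the 4 blocks with intensity above φ contribute runoff: 5.2, 3.6, 2.5, 2.9 mm/h.
Σ(I−φ)·Δt = d  ⇒  (5.2+3.6+2.5+2.9 − 4φ)·0.5 = 3.9
φ = (14.20 − 3.9/0.5) / 4 = 1.60 mm/h.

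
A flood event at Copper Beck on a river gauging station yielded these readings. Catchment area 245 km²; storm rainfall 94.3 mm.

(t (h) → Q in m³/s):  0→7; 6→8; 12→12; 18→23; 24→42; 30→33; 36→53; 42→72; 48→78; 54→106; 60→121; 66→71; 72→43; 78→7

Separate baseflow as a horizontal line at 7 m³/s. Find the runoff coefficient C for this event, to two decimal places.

ΣQ_DR = 578.0 m³/s; V = ΣQ_DR·Δt = 1.248 × 10^7 m³.
Runoff depth d = V / A = 50.96 mm.
C = d / P = 50.96 / 94.3 = 0.54.

C ≈ 0.54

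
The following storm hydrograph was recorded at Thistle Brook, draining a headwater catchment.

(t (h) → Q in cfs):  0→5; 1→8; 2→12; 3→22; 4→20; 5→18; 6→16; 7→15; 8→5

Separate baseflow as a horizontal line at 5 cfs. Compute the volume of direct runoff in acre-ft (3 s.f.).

Direct-runoff ordinates (Q − Q_b): 0.0, 3.0, 7.0, 17.0, 15.0, 13.0, 11.0, 10.0, 0.0 cfs.
ΣQ_DR = 76.00 cfs.
With Δt = 1 h = 3600 s, V = ΣQ_DR · Δt = 76.00 × 3600 = 2.74 × 10^5 ft³ = 6.28 acre-ft.

V ≈ 6.28 acre-ft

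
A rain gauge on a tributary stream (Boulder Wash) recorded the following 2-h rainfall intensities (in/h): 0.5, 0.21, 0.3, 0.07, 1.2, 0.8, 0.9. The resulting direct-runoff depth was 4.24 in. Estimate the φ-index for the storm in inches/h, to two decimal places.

φ ≈ 0.32 in/h

Only the 4 blocks with intensity above φ contribute runoff: 0.5, 1.2, 0.8, 0.9 in/h.
Σ(I−φ)·Δt = d  ⇒  (0.5+1.2+0.8+0.9 − 4φ)·2 = 4.24
φ = (3.400 − 4.24/2) / 4 = 0.32 in/h.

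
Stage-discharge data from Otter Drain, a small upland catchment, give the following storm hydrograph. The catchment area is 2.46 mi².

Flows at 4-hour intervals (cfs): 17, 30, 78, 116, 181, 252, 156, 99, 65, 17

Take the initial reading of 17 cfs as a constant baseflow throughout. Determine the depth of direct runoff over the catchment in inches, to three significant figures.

Direct runoff: 0.0, 13.0, 61.0, 99.0, 164.0, 235.0, 139.0, 82.0, 48.0, 0.0 cfs; ΣQ_DR = 841.0 cfs.
V = ΣQ_DR · Δt = 841.0 × 14400 s = 1.211 × 10^7 ft³.
Over A = 2.46 mi², depth = V / A = 2.12 in.

d ≈ 2.12 in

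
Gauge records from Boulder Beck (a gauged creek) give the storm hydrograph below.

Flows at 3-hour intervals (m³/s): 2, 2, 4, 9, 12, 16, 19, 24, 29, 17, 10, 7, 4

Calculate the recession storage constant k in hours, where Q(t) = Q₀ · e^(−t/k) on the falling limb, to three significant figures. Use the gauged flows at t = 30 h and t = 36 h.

k ≈ 6.55 h

On the falling limb, Q drops from 10 to 4 m³/s between t = 30 h and t = 36 h (Δt = 6 h).
k = −Δt / ln(Q₂/Q₁) = −6 / ln(4/10) = 6.55 h.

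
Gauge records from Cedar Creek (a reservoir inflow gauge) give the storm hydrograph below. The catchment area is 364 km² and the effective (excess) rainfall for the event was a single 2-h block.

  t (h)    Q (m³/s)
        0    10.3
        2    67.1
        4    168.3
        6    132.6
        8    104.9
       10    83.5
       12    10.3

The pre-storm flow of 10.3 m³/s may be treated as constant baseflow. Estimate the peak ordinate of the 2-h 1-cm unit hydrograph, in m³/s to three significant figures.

Direct runoff: 0.0, 56.8, 158.0, 122.3, 94.6, 73.2, 0.0 m³/s; ΣQ_DR = 504.9 m³/s, peak = 158.0 m³/s.
Runoff depth d = ΣQ_DR·Δt / A = 504.9 × 7200 / (364 km²) = 9.987 mm.
The 1-cm UH is the DRH scaled by (10 mm)/d, so U_p = 158.0 × 10/9.987 = 158 m³/s.

U_p ≈ 158 m³/s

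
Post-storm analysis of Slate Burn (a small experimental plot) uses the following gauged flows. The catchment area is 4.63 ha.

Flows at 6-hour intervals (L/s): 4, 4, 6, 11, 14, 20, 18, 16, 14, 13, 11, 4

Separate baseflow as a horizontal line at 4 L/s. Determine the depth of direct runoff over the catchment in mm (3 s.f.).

d ≈ 40.6 mm

Direct runoff: 0.0, 0.0, 2.0, 7.0, 10.0, 16.0, 14.0, 12.0, 10.0, 9.0, 7.0, 0.0 L/s; ΣQ_DR = 87.00 L/s.
V = ΣQ_DR · Δt = 87.00 × 21600 s = 1.879 × 10^6 L.
Over A = 4.63 ha, depth = V / A = 40.6 mm.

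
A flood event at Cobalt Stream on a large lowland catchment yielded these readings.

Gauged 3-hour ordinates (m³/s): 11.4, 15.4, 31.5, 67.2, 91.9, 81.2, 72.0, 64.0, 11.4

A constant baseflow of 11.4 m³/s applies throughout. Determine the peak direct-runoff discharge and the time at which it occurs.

Subtracting baseflow gives direct-runoff ordinates: 0.0, 4.0, 20.1, 55.8, 80.5, 69.8, 60.6, 52.6, 0.0 m³/s.
The maximum is 80.5 m³/s, occurring at the reading for t = 12 h.

Q_p = 80.5 m³/s at t = 12 h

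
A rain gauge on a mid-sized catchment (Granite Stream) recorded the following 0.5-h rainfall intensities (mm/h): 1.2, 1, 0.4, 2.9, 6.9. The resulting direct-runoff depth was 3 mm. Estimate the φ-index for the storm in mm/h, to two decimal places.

φ ≈ 1.90 mm/h

Only the 2 blocks with intensity above φ contribute runoff: 2.9, 6.9 mm/h.
Σ(I−φ)·Δt = d  ⇒  (2.9+6.9 − 2φ)·0.5 = 3
φ = (9.800 − 3/0.5) / 2 = 1.90 mm/h.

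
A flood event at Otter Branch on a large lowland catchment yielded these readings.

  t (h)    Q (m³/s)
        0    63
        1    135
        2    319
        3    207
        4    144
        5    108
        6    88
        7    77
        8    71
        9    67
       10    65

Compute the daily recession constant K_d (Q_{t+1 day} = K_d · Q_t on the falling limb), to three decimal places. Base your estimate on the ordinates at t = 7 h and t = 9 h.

K_d ≈ 0.188

Between t = 7 h and t = 9 h the flow falls from 77 to 67 m³/s over 2×1 h = 2 h.
Per-interval ratio K = (67/77)^(1/2) = 0.9328; K_d = K^(24/1) = 0.188.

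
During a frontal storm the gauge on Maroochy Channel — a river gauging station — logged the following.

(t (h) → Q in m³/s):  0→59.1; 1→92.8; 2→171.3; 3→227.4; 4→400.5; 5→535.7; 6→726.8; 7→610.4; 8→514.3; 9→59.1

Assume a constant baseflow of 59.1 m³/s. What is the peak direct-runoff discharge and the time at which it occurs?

Q_p = 667.7 m³/s at t = 6 h

Subtracting baseflow gives direct-runoff ordinates: 0.0, 33.7, 112.2, 168.3, 341.4, 476.6, 667.7, 551.3, 455.2, 0.0 m³/s.
The maximum is 667.7 m³/s, occurring at the reading for t = 6 h.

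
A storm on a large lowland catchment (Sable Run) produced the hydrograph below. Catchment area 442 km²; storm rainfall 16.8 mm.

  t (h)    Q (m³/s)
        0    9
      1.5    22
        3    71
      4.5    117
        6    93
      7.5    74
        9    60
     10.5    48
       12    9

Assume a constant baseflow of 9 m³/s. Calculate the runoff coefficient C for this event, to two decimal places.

ΣQ_DR = 422.0 m³/s; V = ΣQ_DR·Δt = 2.279 × 10^6 m³.
Runoff depth d = V / A = 5.156 mm.
C = d / P = 5.156 / 16.8 = 0.31.

C ≈ 0.31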